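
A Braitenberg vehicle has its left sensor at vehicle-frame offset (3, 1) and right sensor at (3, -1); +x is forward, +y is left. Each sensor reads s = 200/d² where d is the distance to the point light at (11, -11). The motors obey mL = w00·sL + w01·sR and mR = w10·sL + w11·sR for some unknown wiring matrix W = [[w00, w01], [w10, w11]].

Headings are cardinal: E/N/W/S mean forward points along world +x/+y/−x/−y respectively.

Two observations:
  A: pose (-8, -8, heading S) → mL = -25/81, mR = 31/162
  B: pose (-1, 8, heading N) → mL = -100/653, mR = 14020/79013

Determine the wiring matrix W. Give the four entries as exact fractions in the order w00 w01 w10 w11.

-1/2 0 -1/2 1

obs A: pose=(-8,-8,S) → sL=50/81, sR=1/2, mL=-25/81, mR=31/162
obs B: pose=(-1,8,N) → sL=200/653, sR=40/121, mL=-100/653, mR=14020/79013
sensor matrix S = [[50/81, 1/2], [200/653, 40/121]]; det S = 325900/6400053
solve [mL_A; mL_B] = S·[w00; w01] and [mR_A; mR_B] = S·[w10; w11]:
  w00 = -1/2, w01 = 0, w10 = -1/2, w11 = 1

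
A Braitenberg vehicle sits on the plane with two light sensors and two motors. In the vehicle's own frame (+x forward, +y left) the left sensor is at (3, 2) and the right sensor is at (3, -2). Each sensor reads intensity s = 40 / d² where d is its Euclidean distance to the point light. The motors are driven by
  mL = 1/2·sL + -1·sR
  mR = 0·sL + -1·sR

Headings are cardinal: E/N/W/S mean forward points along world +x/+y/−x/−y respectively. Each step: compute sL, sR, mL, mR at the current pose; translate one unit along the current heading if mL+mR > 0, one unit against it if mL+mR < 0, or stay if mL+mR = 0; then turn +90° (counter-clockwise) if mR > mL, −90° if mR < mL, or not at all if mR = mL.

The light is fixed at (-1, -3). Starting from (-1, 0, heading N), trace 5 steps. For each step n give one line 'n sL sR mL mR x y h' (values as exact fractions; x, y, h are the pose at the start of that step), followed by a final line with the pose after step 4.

n=0: pose=(-1,0,N); sL=1, sR=1; mL=-1/2, mR=-1; mL+mR=-3/2 → advance -1; mR−mL=-1/2 → turn -1·90°
n=1: pose=(-1,-1,E); sL=8/5, sR=40/9; mL=-164/45, mR=-40/9; mL+mR=-364/45 → advance -1; mR−mL=-4/5 → turn -1·90°
n=2: pose=(-2,-1,S); sL=20, sR=4; mL=6, mR=-4; mL+mR=2 → advance +1; mR−mL=-10 → turn -1·90°
n=3: pose=(-2,-2,W); sL=40/17, sR=8/5; mL=-36/85, mR=-8/5; mL+mR=-172/85 → advance -1; mR−mL=-20/17 → turn -1·90°
n=4: pose=(-1,-2,N); sL=2, sR=2; mL=-1, mR=-2; mL+mR=-3 → advance -1; mR−mL=-1 → turn -1·90°

0 1 1 -1/2 -1 -1 0 N
1 8/5 40/9 -164/45 -40/9 -1 -1 E
2 20 4 6 -4 -2 -1 S
3 40/17 8/5 -36/85 -8/5 -2 -2 W
4 2 2 -1 -2 -1 -2 N
final -1 -3 E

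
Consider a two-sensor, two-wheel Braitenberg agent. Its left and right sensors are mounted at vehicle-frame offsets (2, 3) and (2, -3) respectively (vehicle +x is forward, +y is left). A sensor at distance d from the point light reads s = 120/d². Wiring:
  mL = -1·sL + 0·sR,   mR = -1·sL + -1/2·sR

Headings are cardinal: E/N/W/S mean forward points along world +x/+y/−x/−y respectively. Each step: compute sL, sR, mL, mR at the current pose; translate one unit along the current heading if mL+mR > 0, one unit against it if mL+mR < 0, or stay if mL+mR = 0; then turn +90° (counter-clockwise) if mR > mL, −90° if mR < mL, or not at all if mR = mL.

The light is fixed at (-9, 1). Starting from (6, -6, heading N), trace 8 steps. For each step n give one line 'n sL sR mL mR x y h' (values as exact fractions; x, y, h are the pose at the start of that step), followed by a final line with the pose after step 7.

n=0: pose=(6,-6,N); sL=120/169, sR=120/349; mL=-120/169, mR=-52020/58981; mL+mR=-93900/58981 → advance -1; mR−mL=-60/349 → turn -1·90°
n=1: pose=(6,-7,E); sL=60/157, sR=12/41; mL=-60/157, mR=-3402/6437; mL+mR=-5862/6437 → advance -1; mR−mL=-6/41 → turn -1·90°
n=2: pose=(5,-7,S); sL=120/389, sR=120/221; mL=-120/389, mR=-49860/85969; mL+mR=-76380/85969 → advance -1; mR−mL=-60/221 → turn -1·90°
n=3: pose=(5,-6,W); sL=30/61, sR=3/4; mL=-30/61, mR=-423/488; mL+mR=-663/488 → advance -1; mR−mL=-3/8 → turn -1·90°
n=4: pose=(6,-6,N); sL=120/169, sR=120/349; mL=-120/169, mR=-52020/58981; mL+mR=-93900/58981 → advance -1; mR−mL=-60/349 → turn -1·90°
n=5: pose=(6,-7,E); sL=60/157, sR=12/41; mL=-60/157, mR=-3402/6437; mL+mR=-5862/6437 → advance -1; mR−mL=-6/41 → turn -1·90°
n=6: pose=(5,-7,S); sL=120/389, sR=120/221; mL=-120/389, mR=-49860/85969; mL+mR=-76380/85969 → advance -1; mR−mL=-60/221 → turn -1·90°
n=7: pose=(5,-6,W); sL=30/61, sR=3/4; mL=-30/61, mR=-423/488; mL+mR=-663/488 → advance -1; mR−mL=-3/8 → turn -1·90°

0 120/169 120/349 -120/169 -52020/58981 6 -6 N
1 60/157 12/41 -60/157 -3402/6437 6 -7 E
2 120/389 120/221 -120/389 -49860/85969 5 -7 S
3 30/61 3/4 -30/61 -423/488 5 -6 W
4 120/169 120/349 -120/169 -52020/58981 6 -6 N
5 60/157 12/41 -60/157 -3402/6437 6 -7 E
6 120/389 120/221 -120/389 -49860/85969 5 -7 S
7 30/61 3/4 -30/61 -423/488 5 -6 W
final 6 -6 N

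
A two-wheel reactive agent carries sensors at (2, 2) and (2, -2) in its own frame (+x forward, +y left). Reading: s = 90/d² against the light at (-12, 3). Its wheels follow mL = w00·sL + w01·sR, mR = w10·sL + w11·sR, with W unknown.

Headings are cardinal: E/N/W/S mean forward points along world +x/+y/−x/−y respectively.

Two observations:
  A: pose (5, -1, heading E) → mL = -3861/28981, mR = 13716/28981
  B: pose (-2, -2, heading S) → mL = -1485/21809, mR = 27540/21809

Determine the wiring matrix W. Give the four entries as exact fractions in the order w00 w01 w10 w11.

-1 1/2 1 1

obs A: pose=(5,-1,E) → sL=18/73, sR=90/397, mL=-3861/28981, mR=13716/28981
obs B: pose=(-2,-2,S) → sL=90/193, sR=90/113, mL=-1485/21809, mR=27540/21809
sensor matrix S = [[18/73, 90/397], [90/193, 90/113]]; det S = 57309120/632046629
solve [mL_A; mL_B] = S·[w00; w01] and [mR_A; mR_B] = S·[w10; w11]:
  w00 = -1, w01 = 1/2, w10 = 1, w11 = 1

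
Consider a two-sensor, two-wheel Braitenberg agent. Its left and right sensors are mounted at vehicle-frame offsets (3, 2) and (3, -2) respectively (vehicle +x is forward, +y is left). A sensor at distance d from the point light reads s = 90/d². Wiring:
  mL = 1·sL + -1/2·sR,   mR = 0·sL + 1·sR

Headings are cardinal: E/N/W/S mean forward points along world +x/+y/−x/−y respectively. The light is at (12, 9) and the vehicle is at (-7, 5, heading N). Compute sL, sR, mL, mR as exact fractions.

45/221 9/29 621/12818 9/29

left sensor world pos  = (-9, 8); dL² = 442
right sensor world pos = (-5, 8); dR² = 290
sL = 90/442 = 45/221
sR = 90/290 = 9/29
mL = 1·sL + -1/2·sR = 621/12818
mR = 0·sL + 1·sR = 9/29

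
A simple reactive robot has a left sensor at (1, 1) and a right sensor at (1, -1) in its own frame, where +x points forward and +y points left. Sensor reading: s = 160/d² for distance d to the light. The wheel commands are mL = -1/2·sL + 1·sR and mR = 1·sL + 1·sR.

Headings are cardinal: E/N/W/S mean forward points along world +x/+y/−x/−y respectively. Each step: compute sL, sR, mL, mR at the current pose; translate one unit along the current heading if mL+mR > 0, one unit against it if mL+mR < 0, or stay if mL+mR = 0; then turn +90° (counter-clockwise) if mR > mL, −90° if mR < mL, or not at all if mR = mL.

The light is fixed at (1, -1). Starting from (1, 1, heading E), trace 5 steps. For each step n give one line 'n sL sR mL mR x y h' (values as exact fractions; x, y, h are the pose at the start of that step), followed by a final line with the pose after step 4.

n=0: pose=(1,1,E); sL=16, sR=80; mL=72, mR=96; mL+mR=168 → advance +1; mR−mL=24 → turn +1·90°
n=1: pose=(2,1,N); sL=160/9, sR=160/13; mL=400/117, mR=3520/117; mL+mR=3920/117 → advance +1; mR−mL=80/3 → turn +1·90°
n=2: pose=(2,2,W); sL=40, sR=10; mL=-10, mR=50; mL+mR=40 → advance +1; mR−mL=60 → turn +1·90°
n=3: pose=(1,2,S); sL=32, sR=32; mL=16, mR=64; mL+mR=80 → advance +1; mR−mL=48 → turn +1·90°
n=4: pose=(1,1,E); sL=16, sR=80; mL=72, mR=96; mL+mR=168 → advance +1; mR−mL=24 → turn +1·90°

0 16 80 72 96 1 1 E
1 160/9 160/13 400/117 3520/117 2 1 N
2 40 10 -10 50 2 2 W
3 32 32 16 64 1 2 S
4 16 80 72 96 1 1 E
final 2 1 N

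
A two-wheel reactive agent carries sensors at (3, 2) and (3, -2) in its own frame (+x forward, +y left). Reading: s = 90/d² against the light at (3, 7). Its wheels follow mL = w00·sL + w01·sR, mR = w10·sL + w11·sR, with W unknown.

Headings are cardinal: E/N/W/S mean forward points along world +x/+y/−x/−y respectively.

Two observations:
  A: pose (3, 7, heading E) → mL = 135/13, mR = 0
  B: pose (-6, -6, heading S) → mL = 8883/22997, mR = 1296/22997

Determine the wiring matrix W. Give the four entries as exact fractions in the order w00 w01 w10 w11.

1/2 1 1 -1

obs A: pose=(3,7,E) → sL=90/13, sR=90/13, mL=135/13, mR=0
obs B: pose=(-6,-6,S) → sL=18/61, sR=90/377, mL=8883/22997, mR=1296/22997
sensor matrix S = [[90/13, 90/13], [18/61, 90/377]]; det S = -116640/298961
solve [mL_A; mL_B] = S·[w00; w01] and [mR_A; mR_B] = S·[w10; w11]:
  w00 = 1/2, w01 = 1, w10 = 1, w11 = -1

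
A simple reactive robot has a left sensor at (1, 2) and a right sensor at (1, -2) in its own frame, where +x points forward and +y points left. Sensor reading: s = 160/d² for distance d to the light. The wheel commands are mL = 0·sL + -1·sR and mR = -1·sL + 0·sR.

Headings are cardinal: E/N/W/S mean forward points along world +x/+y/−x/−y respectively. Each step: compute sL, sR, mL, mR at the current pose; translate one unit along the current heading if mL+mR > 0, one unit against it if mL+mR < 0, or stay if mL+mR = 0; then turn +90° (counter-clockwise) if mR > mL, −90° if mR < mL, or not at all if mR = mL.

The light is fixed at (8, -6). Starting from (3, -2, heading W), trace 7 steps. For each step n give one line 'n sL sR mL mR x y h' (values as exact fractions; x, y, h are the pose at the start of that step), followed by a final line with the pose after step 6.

n=0: pose=(3,-2,W); sL=4, sR=20/9; mL=-20/9, mR=-4; mL+mR=-56/9 → advance -1; mR−mL=-16/9 → turn -1·90°
n=1: pose=(4,-2,N); sL=160/61, sR=160/29; mL=-160/29, mR=-160/61; mL+mR=-14400/1769 → advance -1; mR−mL=5120/1769 → turn +1·90°
n=2: pose=(4,-3,W); sL=80/13, sR=16/5; mL=-16/5, mR=-80/13; mL+mR=-608/65 → advance -1; mR−mL=-192/65 → turn -1·90°
n=3: pose=(5,-3,N); sL=160/41, sR=160/17; mL=-160/17, mR=-160/41; mL+mR=-9280/697 → advance -1; mR−mL=3840/697 → turn +1·90°
n=4: pose=(5,-4,W); sL=10, sR=5; mL=-5, mR=-10; mL+mR=-15 → advance -1; mR−mL=-5 → turn -1·90°
n=5: pose=(6,-4,N); sL=32/5, sR=160/9; mL=-160/9, mR=-32/5; mL+mR=-1088/45 → advance -1; mR−mL=512/45 → turn +1·90°
n=6: pose=(6,-5,W); sL=16, sR=80/9; mL=-80/9, mR=-16; mL+mR=-224/9 → advance -1; mR−mL=-64/9 → turn -1·90°

0 4 20/9 -20/9 -4 3 -2 W
1 160/61 160/29 -160/29 -160/61 4 -2 N
2 80/13 16/5 -16/5 -80/13 4 -3 W
3 160/41 160/17 -160/17 -160/41 5 -3 N
4 10 5 -5 -10 5 -4 W
5 32/5 160/9 -160/9 -32/5 6 -4 N
6 16 80/9 -80/9 -16 6 -5 W
final 7 -5 N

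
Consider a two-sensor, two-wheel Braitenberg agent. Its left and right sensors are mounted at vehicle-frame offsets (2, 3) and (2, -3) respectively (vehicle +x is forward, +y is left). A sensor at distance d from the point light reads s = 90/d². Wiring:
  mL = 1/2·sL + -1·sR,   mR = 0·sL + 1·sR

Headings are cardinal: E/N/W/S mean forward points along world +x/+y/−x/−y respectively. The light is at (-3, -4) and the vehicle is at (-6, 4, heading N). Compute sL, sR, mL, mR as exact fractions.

45/68 9/10 -387/680 9/10

left sensor world pos  = (-9, 6); dL² = 136
right sensor world pos = (-3, 6); dR² = 100
sL = 90/136 = 45/68
sR = 90/100 = 9/10
mL = 1/2·sL + -1·sR = -387/680
mR = 0·sL + 1·sR = 9/10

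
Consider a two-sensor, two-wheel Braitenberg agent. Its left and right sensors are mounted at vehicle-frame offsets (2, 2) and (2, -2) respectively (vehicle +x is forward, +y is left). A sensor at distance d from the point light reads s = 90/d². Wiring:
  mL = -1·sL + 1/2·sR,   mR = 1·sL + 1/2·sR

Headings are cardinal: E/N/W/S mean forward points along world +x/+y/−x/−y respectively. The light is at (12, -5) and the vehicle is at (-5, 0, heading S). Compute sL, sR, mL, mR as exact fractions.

left sensor world pos  = (-3, -2); dL² = 234
right sensor world pos = (-7, -2); dR² = 370
sL = 90/234 = 5/13
sR = 90/370 = 9/37
mL = -1·sL + 1/2·sR = -253/962
mR = 1·sL + 1/2·sR = 487/962

5/13 9/37 -253/962 487/962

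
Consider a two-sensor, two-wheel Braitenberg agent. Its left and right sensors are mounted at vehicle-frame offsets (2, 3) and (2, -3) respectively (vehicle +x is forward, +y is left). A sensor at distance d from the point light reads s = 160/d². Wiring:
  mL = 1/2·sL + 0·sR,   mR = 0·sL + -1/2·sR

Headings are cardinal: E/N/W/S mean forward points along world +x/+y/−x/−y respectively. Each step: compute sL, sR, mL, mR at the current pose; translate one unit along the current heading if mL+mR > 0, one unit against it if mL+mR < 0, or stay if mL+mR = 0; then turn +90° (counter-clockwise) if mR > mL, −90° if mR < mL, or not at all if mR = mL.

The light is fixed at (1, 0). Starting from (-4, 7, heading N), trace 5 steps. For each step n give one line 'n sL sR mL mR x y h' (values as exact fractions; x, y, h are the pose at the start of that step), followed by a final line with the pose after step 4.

0 32/29 32/17 16/29 -16/17 -4 7 N
1 16/9 80/9 8/9 -40/9 -4 6 E
2 32/5 160/97 16/5 -80/97 -5 6 S
3 40/17 5/4 20/17 -5/8 -5 5 W
4 160/149 32/13 80/149 -16/13 -6 5 N
final -6 4 E

n=0: pose=(-4,7,N); sL=32/29, sR=32/17; mL=16/29, mR=-16/17; mL+mR=-192/493 → advance -1; mR−mL=-736/493 → turn -1·90°
n=1: pose=(-4,6,E); sL=16/9, sR=80/9; mL=8/9, mR=-40/9; mL+mR=-32/9 → advance -1; mR−mL=-16/3 → turn -1·90°
n=2: pose=(-5,6,S); sL=32/5, sR=160/97; mL=16/5, mR=-80/97; mL+mR=1152/485 → advance +1; mR−mL=-1952/485 → turn -1·90°
n=3: pose=(-5,5,W); sL=40/17, sR=5/4; mL=20/17, mR=-5/8; mL+mR=75/136 → advance +1; mR−mL=-245/136 → turn -1·90°
n=4: pose=(-6,5,N); sL=160/149, sR=32/13; mL=80/149, mR=-16/13; mL+mR=-1344/1937 → advance -1; mR−mL=-3424/1937 → turn -1·90°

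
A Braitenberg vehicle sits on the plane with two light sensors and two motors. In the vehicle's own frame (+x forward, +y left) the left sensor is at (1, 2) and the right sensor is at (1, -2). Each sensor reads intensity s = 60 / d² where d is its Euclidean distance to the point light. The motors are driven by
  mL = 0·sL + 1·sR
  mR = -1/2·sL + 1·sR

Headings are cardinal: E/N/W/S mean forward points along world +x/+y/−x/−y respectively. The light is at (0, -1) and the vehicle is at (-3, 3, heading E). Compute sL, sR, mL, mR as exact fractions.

3/2 15/2 15/2 27/4

left sensor world pos  = (-2, 5); dL² = 40
right sensor world pos = (-2, 1); dR² = 8
sL = 60/40 = 3/2
sR = 60/8 = 15/2
mL = 0·sL + 1·sR = 15/2
mR = -1/2·sL + 1·sR = 27/4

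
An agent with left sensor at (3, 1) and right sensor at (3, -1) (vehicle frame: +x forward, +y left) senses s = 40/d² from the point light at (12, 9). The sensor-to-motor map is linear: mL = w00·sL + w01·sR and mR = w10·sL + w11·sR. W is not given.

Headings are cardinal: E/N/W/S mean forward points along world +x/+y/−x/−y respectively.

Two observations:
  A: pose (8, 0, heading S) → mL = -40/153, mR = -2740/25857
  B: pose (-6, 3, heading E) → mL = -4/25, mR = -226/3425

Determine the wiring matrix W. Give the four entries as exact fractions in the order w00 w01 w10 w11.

-1 0 1/2 -1

obs A: pose=(8,0,S) → sL=40/153, sR=40/169, mL=-40/153, mR=-2740/25857
obs B: pose=(-6,3,E) → sL=4/25, sR=20/137, mL=-4/25, mR=-226/3425
sensor matrix S = [[40/153, 40/169], [4/25, 20/137]]; det S = 5248/17712045
solve [mL_A; mL_B] = S·[w00; w01] and [mR_A; mR_B] = S·[w10; w11]:
  w00 = -1, w01 = 0, w10 = 1/2, w11 = -1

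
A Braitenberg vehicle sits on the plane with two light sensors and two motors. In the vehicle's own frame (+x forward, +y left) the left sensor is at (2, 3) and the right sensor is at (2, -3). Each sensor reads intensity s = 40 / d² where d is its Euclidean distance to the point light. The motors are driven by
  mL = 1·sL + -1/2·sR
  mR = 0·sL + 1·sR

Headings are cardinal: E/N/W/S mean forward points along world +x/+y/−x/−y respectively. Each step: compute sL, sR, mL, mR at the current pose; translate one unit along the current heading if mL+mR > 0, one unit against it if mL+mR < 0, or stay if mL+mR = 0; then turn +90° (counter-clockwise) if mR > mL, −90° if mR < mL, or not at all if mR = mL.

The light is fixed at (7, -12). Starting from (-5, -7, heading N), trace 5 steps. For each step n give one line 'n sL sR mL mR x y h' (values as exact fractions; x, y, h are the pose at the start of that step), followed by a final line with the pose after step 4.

n=0: pose=(-5,-7,N); sL=20/137, sR=4/13; mL=-14/1781, mR=4/13; mL+mR=534/1781 → advance +1; mR−mL=562/1781 → turn +1·90°
n=1: pose=(-5,-6,W); sL=8/41, sR=40/277; mL=1396/11357, mR=40/277; mL+mR=3036/11357 → advance +1; mR−mL=244/11357 → turn +1·90°
n=2: pose=(-6,-6,S); sL=10/29, sR=5/34; mL=535/1972, mR=5/34; mL+mR=825/1972 → advance +1; mR−mL=-245/1972 → turn -1·90°
n=3: pose=(-6,-7,W); sL=40/229, sR=40/289; mL=6980/66181, mR=40/289; mL+mR=16140/66181 → advance +1; mR−mL=2180/66181 → turn +1·90°
n=4: pose=(-7,-7,S); sL=4/13, sR=20/149; mL=466/1937, mR=20/149; mL+mR=726/1937 → advance +1; mR−mL=-206/1937 → turn -1·90°

0 20/137 4/13 -14/1781 4/13 -5 -7 N
1 8/41 40/277 1396/11357 40/277 -5 -6 W
2 10/29 5/34 535/1972 5/34 -6 -6 S
3 40/229 40/289 6980/66181 40/289 -6 -7 W
4 4/13 20/149 466/1937 20/149 -7 -7 S
final -7 -8 W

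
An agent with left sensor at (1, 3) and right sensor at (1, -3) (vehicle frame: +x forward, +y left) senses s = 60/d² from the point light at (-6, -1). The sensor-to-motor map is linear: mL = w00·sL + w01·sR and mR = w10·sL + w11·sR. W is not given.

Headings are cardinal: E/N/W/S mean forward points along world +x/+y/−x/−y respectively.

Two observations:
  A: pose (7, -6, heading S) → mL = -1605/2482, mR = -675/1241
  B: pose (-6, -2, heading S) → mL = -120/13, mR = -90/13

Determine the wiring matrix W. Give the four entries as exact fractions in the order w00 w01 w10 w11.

obs A: pose=(7,-6,S) → sL=15/73, sR=15/34, mL=-1605/2482, mR=-675/1241
obs B: pose=(-6,-2,S) → sL=60/13, sR=60/13, mL=-120/13, mR=-90/13
sensor matrix S = [[15/73, 15/34], [60/13, 60/13]]; det S = -1350/1241
solve [mL_A; mL_B] = S·[w00; w01] and [mR_A; mR_B] = S·[w10; w11]:
  w00 = -1, w01 = -1, w10 = -1/2, w11 = -1

-1 -1 -1/2 -1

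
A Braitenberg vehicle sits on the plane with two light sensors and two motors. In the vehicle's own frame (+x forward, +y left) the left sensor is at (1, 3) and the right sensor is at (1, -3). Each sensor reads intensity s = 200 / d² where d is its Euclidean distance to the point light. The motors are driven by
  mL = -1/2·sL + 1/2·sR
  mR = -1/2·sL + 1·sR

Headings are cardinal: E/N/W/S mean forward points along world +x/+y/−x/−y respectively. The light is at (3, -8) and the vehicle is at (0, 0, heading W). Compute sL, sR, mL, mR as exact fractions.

left sensor world pos  = (-1, -3); dL² = 41
right sensor world pos = (-1, 3); dR² = 137
sL = 200/41 = 200/41
sR = 200/137 = 200/137
mL = -1/2·sL + 1/2·sR = -9600/5617
mR = -1/2·sL + 1·sR = -5500/5617

200/41 200/137 -9600/5617 -5500/5617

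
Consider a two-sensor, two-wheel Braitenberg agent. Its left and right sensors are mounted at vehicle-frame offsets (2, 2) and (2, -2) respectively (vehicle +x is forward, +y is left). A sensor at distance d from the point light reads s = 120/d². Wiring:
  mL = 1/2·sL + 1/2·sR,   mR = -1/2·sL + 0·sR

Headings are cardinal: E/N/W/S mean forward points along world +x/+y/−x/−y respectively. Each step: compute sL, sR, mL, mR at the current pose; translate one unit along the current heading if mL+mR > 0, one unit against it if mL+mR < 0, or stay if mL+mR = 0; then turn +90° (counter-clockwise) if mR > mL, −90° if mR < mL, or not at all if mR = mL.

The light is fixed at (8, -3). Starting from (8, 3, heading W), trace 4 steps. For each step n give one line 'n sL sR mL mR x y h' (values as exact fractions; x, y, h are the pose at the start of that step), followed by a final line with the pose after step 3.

n=0: pose=(8,3,W); sL=6, sR=30/17; mL=66/17, mR=-3; mL+mR=15/17 → advance +1; mR−mL=-117/17 → turn -1·90°
n=1: pose=(7,3,N); sL=120/73, sR=24/13; mL=1656/949, mR=-60/73; mL+mR=12/13 → advance +1; mR−mL=-2436/949 → turn -1·90°
n=2: pose=(7,4,E); sL=60/41, sR=60/13; mL=1620/533, mR=-30/41; mL+mR=30/13 → advance +1; mR−mL=-2010/533 → turn -1·90°
n=3: pose=(8,4,S); sL=120/29, sR=120/29; mL=120/29, mR=-60/29; mL+mR=60/29 → advance +1; mR−mL=-180/29 → turn -1·90°

0 6 30/17 66/17 -3 8 3 W
1 120/73 24/13 1656/949 -60/73 7 3 N
2 60/41 60/13 1620/533 -30/41 7 4 E
3 120/29 120/29 120/29 -60/29 8 4 S
final 8 3 W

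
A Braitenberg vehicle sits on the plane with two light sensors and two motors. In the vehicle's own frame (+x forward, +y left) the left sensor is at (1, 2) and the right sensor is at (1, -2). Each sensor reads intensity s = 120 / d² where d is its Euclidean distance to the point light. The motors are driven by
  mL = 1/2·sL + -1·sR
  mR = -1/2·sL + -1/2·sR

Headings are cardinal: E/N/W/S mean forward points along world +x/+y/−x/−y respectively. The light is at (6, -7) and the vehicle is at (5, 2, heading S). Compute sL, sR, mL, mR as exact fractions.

24/13 120/73 -684/949 -1656/949

left sensor world pos  = (7, 1); dL² = 65
right sensor world pos = (3, 1); dR² = 73
sL = 120/65 = 24/13
sR = 120/73 = 120/73
mL = 1/2·sL + -1·sR = -684/949
mR = -1/2·sL + -1/2·sR = -1656/949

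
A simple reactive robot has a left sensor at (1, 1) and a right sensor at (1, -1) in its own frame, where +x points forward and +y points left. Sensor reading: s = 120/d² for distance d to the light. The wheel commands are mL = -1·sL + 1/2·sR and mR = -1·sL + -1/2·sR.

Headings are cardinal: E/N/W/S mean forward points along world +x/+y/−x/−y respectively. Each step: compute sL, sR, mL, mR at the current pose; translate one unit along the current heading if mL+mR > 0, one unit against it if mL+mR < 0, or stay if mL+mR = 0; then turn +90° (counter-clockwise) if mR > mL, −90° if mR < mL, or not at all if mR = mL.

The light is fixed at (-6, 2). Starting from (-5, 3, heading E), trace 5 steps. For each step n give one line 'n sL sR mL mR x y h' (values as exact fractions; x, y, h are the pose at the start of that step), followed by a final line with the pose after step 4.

0 15 30 0 -30 -5 3 E
1 120 120 -60 -180 -6 3 S
2 60 12 -54 -66 -6 4 W
3 40/3 120/13 -340/39 -700/39 -5 4 N
4 15 30 0 -30 -5 3 E
final -6 3 S

n=0: pose=(-5,3,E); sL=15, sR=30; mL=0, mR=-30; mL+mR=-30 → advance -1; mR−mL=-30 → turn -1·90°
n=1: pose=(-6,3,S); sL=120, sR=120; mL=-60, mR=-180; mL+mR=-240 → advance -1; mR−mL=-120 → turn -1·90°
n=2: pose=(-6,4,W); sL=60, sR=12; mL=-54, mR=-66; mL+mR=-120 → advance -1; mR−mL=-12 → turn -1·90°
n=3: pose=(-5,4,N); sL=40/3, sR=120/13; mL=-340/39, mR=-700/39; mL+mR=-80/3 → advance -1; mR−mL=-120/13 → turn -1·90°
n=4: pose=(-5,3,E); sL=15, sR=30; mL=0, mR=-30; mL+mR=-30 → advance -1; mR−mL=-30 → turn -1·90°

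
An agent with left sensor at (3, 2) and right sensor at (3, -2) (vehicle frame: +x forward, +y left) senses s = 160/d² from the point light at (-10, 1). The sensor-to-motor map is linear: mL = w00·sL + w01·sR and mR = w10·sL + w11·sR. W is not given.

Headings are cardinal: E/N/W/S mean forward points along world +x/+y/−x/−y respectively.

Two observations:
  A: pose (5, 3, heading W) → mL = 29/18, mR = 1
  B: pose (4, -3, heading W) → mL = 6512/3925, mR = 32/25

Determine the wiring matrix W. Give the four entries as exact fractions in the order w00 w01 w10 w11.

1 1/2 0 1

obs A: pose=(5,3,W) → sL=10/9, sR=1, mL=29/18, mR=1
obs B: pose=(4,-3,W) → sL=160/157, sR=32/25, mL=6512/3925, mR=32/25
sensor matrix S = [[10/9, 1], [160/157, 32/25]]; det S = 2848/7065
solve [mL_A; mL_B] = S·[w00; w01] and [mR_A; mR_B] = S·[w10; w11]:
  w00 = 1, w01 = 1/2, w10 = 0, w11 = 1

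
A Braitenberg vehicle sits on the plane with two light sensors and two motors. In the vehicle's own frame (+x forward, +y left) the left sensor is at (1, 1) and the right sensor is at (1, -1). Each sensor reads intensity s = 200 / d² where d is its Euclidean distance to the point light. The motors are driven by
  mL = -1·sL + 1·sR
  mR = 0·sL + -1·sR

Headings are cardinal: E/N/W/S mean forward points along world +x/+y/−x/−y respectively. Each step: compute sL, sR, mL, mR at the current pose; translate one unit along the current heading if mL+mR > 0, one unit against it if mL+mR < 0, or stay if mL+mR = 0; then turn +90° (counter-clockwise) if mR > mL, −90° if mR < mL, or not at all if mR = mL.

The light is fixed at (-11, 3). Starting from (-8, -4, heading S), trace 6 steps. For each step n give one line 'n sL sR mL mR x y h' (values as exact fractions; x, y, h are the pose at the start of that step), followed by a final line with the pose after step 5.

n=0: pose=(-8,-4,S); sL=5/2, sR=50/17; mL=15/34, mR=-50/17; mL+mR=-5/2 → advance -1; mR−mL=-115/34 → turn -1·90°
n=1: pose=(-8,-3,W); sL=200/53, sR=200/29; mL=4800/1537, mR=-200/29; mL+mR=-200/53 → advance -1; mR−mL=-15400/1537 → turn -1·90°
n=2: pose=(-7,-3,N); sL=100/17, sR=4; mL=-32/17, mR=-4; mL+mR=-100/17 → advance -1; mR−mL=-36/17 → turn -1·90°
n=3: pose=(-7,-4,E); sL=200/61, sR=200/89; mL=-5600/5429, mR=-200/89; mL+mR=-200/61 → advance -1; mR−mL=-6600/5429 → turn -1·90°
n=4: pose=(-8,-4,S); sL=5/2, sR=50/17; mL=15/34, mR=-50/17; mL+mR=-5/2 → advance -1; mR−mL=-115/34 → turn -1·90°
n=5: pose=(-8,-3,W); sL=200/53, sR=200/29; mL=4800/1537, mR=-200/29; mL+mR=-200/53 → advance -1; mR−mL=-15400/1537 → turn -1·90°

0 5/2 50/17 15/34 -50/17 -8 -4 S
1 200/53 200/29 4800/1537 -200/29 -8 -3 W
2 100/17 4 -32/17 -4 -7 -3 N
3 200/61 200/89 -5600/5429 -200/89 -7 -4 E
4 5/2 50/17 15/34 -50/17 -8 -4 S
5 200/53 200/29 4800/1537 -200/29 -8 -3 W
final -7 -3 N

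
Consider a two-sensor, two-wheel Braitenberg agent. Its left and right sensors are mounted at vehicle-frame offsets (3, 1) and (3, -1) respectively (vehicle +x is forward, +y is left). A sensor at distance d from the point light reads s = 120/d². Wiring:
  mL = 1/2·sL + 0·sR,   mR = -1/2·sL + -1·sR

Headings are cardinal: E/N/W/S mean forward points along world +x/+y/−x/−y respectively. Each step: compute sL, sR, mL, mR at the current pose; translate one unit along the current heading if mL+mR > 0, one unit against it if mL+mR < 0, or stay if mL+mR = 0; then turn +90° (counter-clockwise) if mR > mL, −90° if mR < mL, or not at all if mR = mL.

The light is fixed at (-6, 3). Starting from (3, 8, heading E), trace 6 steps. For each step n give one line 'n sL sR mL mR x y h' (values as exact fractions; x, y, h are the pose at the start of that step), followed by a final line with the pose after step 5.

n=0: pose=(3,8,E); sL=2/3, sR=3/4; mL=1/3, mR=-13/12; mL+mR=-3/4 → advance -1; mR−mL=-17/12 → turn -1·90°
n=1: pose=(2,8,S); sL=24/17, sR=120/53; mL=12/17, mR=-2676/901; mL+mR=-120/53 → advance -1; mR−mL=-3312/901 → turn -1·90°
n=2: pose=(2,9,W); sL=12/5, sR=60/37; mL=6/5, mR=-522/185; mL+mR=-60/37 → advance -1; mR−mL=-744/185 → turn -1·90°
n=3: pose=(3,9,N); sL=24/29, sR=120/181; mL=12/29, mR=-5652/5249; mL+mR=-120/181 → advance -1; mR−mL=-7824/5249 → turn -1·90°
n=4: pose=(3,8,E); sL=2/3, sR=3/4; mL=1/3, mR=-13/12; mL+mR=-3/4 → advance -1; mR−mL=-17/12 → turn -1·90°
n=5: pose=(2,8,S); sL=24/17, sR=120/53; mL=12/17, mR=-2676/901; mL+mR=-120/53 → advance -1; mR−mL=-3312/901 → turn -1·90°

0 2/3 3/4 1/3 -13/12 3 8 E
1 24/17 120/53 12/17 -2676/901 2 8 S
2 12/5 60/37 6/5 -522/185 2 9 W
3 24/29 120/181 12/29 -5652/5249 3 9 N
4 2/3 3/4 1/3 -13/12 3 8 E
5 24/17 120/53 12/17 -2676/901 2 8 S
final 2 9 W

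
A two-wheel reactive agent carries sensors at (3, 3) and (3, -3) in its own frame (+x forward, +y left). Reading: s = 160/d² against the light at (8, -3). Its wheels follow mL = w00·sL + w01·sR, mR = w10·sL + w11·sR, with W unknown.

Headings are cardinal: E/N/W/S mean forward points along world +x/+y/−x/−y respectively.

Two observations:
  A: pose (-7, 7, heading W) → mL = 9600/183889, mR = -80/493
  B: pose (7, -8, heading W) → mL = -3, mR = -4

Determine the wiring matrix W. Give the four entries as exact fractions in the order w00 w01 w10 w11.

obs A: pose=(-7,7,W) → sL=160/373, sR=160/493, mL=9600/183889, mR=-80/493
obs B: pose=(7,-8,W) → sL=2, sR=8, mL=-3, mR=-4
sensor matrix S = [[160/373, 160/493], [2, 8]]; det S = 511680/183889
solve [mL_A; mL_B] = S·[w00; w01] and [mR_A; mR_B] = S·[w10; w11]:
  w00 = 1/2, w01 = -1/2, w10 = 0, w11 = -1/2

1/2 -1/2 0 -1/2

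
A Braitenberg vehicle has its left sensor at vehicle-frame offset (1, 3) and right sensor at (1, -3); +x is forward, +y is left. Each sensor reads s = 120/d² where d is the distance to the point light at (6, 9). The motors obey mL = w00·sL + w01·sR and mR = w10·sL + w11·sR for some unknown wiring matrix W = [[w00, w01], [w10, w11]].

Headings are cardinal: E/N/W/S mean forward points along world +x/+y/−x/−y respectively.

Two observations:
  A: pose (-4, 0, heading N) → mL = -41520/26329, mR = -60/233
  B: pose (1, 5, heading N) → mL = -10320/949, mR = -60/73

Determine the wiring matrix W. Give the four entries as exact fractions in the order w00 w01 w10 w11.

-1 -1 -1/2 0

obs A: pose=(-4,0,N) → sL=120/233, sR=120/113, mL=-41520/26329, mR=-60/233
obs B: pose=(1,5,N) → sL=120/73, sR=120/13, mL=-10320/949, mR=-60/73
sensor matrix S = [[120/233, 120/113], [120/73, 120/13]]; det S = 75168000/24986221
solve [mL_A; mL_B] = S·[w00; w01] and [mR_A; mR_B] = S·[w10; w11]:
  w00 = -1, w01 = -1, w10 = -1/2, w11 = 0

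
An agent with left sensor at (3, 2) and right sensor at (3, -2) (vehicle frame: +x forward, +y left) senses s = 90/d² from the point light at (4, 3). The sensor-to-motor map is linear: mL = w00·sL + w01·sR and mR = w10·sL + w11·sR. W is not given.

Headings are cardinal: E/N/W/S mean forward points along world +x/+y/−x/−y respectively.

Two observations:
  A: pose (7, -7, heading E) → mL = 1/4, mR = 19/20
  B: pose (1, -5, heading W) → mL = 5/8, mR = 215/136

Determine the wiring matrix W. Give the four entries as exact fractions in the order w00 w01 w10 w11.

0 1/2 1/2 1

obs A: pose=(7,-7,E) → sL=9/10, sR=1/2, mL=1/4, mR=19/20
obs B: pose=(1,-5,W) → sL=45/68, sR=5/4, mL=5/8, mR=215/136
sensor matrix S = [[9/10, 1/2], [45/68, 5/4]]; det S = 27/34
solve [mL_A; mL_B] = S·[w00; w01] and [mR_A; mR_B] = S·[w10; w11]:
  w00 = 0, w01 = 1/2, w10 = 1/2, w11 = 1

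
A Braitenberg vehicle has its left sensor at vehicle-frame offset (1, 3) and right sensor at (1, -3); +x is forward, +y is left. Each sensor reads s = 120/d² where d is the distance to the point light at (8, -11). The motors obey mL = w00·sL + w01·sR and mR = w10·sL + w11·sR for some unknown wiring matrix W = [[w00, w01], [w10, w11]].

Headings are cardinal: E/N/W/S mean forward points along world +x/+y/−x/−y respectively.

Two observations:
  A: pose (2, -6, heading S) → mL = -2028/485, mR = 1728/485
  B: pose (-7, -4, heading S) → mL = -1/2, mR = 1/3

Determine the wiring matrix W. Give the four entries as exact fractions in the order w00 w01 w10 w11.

obs A: pose=(2,-6,S) → sL=24/5, sR=120/97, mL=-2028/485, mR=1728/485
obs B: pose=(-7,-4,S) → sL=2/3, sR=1/3, mL=-1/2, mR=1/3
sensor matrix S = [[24/5, 120/97], [2/3, 1/3]]; det S = 376/485
solve [mL_A; mL_B] = S·[w00; w01] and [mR_A; mR_B] = S·[w10; w11]:
  w00 = -1, w01 = 1/2, w10 = 1, w11 = -1

-1 1/2 1 -1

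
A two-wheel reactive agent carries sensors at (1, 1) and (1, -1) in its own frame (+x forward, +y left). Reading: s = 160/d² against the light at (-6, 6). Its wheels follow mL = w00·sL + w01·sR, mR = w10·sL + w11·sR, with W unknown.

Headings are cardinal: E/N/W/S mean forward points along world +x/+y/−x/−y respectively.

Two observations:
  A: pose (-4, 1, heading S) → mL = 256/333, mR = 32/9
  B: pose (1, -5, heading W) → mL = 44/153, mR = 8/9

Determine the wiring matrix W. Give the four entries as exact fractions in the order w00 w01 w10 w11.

-1 1 1 0

obs A: pose=(-4,1,S) → sL=32/9, sR=160/37, mL=256/333, mR=32/9
obs B: pose=(1,-5,W) → sL=8/9, sR=20/17, mL=44/153, mR=8/9
sensor matrix S = [[32/9, 160/37], [8/9, 20/17]]; det S = 640/1887
solve [mL_A; mL_B] = S·[w00; w01] and [mR_A; mR_B] = S·[w10; w11]:
  w00 = -1, w01 = 1, w10 = 1, w11 = 0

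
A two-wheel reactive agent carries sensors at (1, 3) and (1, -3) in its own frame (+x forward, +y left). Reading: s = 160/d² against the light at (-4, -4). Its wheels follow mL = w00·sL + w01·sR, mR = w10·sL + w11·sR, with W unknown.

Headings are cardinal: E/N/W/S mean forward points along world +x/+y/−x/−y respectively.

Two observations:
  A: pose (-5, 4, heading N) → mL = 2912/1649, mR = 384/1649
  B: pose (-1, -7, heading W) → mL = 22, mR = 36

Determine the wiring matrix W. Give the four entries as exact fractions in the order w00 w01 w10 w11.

obs A: pose=(-5,4,N) → sL=160/97, sR=32/17, mL=2912/1649, mR=384/1649
obs B: pose=(-1,-7,W) → sL=4, sR=40, mL=22, mR=36
sensor matrix S = [[160/97, 32/17], [4, 40]]; det S = 96384/1649
solve [mL_A; mL_B] = S·[w00; w01] and [mR_A; mR_B] = S·[w10; w11]:
  w00 = 1/2, w01 = 1/2, w10 = -1, w11 = 1

1/2 1/2 -1 1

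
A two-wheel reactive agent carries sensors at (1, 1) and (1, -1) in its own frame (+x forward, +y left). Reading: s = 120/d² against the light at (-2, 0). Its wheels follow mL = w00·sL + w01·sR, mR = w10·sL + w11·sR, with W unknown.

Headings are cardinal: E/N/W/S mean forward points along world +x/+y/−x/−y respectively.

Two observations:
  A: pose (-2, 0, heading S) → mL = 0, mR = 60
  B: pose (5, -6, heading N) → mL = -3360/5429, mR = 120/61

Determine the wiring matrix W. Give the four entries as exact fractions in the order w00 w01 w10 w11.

-1 1 1 0

obs A: pose=(-2,0,S) → sL=60, sR=60, mL=0, mR=60
obs B: pose=(5,-6,N) → sL=120/61, sR=120/89, mL=-3360/5429, mR=120/61
sensor matrix S = [[60, 60], [120/61, 120/89]]; det S = -201600/5429
solve [mL_A; mL_B] = S·[w00; w01] and [mR_A; mR_B] = S·[w10; w11]:
  w00 = -1, w01 = 1, w10 = 1, w11 = 0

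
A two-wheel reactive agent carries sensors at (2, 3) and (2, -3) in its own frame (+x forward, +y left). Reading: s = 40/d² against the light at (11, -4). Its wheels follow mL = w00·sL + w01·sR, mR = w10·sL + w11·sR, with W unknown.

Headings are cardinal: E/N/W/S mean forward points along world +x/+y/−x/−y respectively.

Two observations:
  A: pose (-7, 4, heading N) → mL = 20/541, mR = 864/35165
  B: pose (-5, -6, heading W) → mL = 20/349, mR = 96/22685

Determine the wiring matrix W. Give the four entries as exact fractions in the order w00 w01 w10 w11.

obs A: pose=(-7,4,N) → sL=40/541, sR=8/65, mL=20/541, mR=864/35165
obs B: pose=(-5,-6,W) → sL=40/349, sR=8/65, mL=20/349, mR=96/22685
sensor matrix S = [[40/541, 8/65], [40/349, 8/65]]; det S = -12288/2454517
solve [mL_A; mL_B] = S·[w00; w01] and [mR_A; mR_B] = S·[w10; w11]:
  w00 = 1/2, w01 = 0, w10 = -1/2, w11 = 1/2

1/2 0 -1/2 1/2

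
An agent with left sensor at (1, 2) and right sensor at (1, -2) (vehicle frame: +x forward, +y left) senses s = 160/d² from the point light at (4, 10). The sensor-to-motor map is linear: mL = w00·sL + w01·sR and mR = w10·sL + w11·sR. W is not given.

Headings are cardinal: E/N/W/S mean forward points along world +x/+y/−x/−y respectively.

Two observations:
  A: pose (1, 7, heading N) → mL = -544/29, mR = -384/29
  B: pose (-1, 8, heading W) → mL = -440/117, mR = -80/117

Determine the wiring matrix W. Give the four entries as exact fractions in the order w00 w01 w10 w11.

obs A: pose=(1,7,N) → sL=160/29, sR=32, mL=-544/29, mR=-384/29
obs B: pose=(-1,8,W) → sL=40/13, sR=40/9, mL=-440/117, mR=-80/117
sensor matrix S = [[160/29, 32], [40/13, 40/9]]; det S = -250880/3393
solve [mL_A; mL_B] = S·[w00; w01] and [mR_A; mR_B] = S·[w10; w11]:
  w00 = -1/2, w01 = -1/2, w10 = 1/2, w11 = -1/2

-1/2 -1/2 1/2 -1/2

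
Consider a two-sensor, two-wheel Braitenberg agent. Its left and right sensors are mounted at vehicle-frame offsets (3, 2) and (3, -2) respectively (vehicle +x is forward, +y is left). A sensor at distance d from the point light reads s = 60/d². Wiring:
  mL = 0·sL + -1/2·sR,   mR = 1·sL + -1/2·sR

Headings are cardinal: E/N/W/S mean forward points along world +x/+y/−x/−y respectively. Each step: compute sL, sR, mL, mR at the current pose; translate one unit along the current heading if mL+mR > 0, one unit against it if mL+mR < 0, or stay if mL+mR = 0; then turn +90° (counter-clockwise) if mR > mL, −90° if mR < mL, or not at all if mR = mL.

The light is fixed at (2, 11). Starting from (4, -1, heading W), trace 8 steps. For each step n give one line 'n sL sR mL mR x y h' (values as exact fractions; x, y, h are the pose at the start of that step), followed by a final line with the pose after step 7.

0 60/197 60/101 -30/101 150/19897 4 -1 W
1 6/25 30/113 -15/113 303/2825 5 -1 S
2 20/39 12/41 -6/41 586/1599 5 0 E
3 15/17 3/5 -3/10 99/170 6 0 N
4 12/29 12/13 -6/13 -18/377 6 1 W
5 30/109 30/89 -15/89 1035/9701 7 1 S
6 60/113 12/37 -6/37 1542/4181 7 2 E
7 15/13 3/5 -3/10 111/130 8 2 N
final 8 3 W

n=0: pose=(4,-1,W); sL=60/197, sR=60/101; mL=-30/101, mR=150/19897; mL+mR=-5760/19897 → advance -1; mR−mL=60/197 → turn +1·90°
n=1: pose=(5,-1,S); sL=6/25, sR=30/113; mL=-15/113, mR=303/2825; mL+mR=-72/2825 → advance -1; mR−mL=6/25 → turn +1·90°
n=2: pose=(5,0,E); sL=20/39, sR=12/41; mL=-6/41, mR=586/1599; mL+mR=352/1599 → advance +1; mR−mL=20/39 → turn +1·90°
n=3: pose=(6,0,N); sL=15/17, sR=3/5; mL=-3/10, mR=99/170; mL+mR=24/85 → advance +1; mR−mL=15/17 → turn +1·90°
n=4: pose=(6,1,W); sL=12/29, sR=12/13; mL=-6/13, mR=-18/377; mL+mR=-192/377 → advance -1; mR−mL=12/29 → turn +1·90°
n=5: pose=(7,1,S); sL=30/109, sR=30/89; mL=-15/89, mR=1035/9701; mL+mR=-600/9701 → advance -1; mR−mL=30/109 → turn +1·90°
n=6: pose=(7,2,E); sL=60/113, sR=12/37; mL=-6/37, mR=1542/4181; mL+mR=864/4181 → advance +1; mR−mL=60/113 → turn +1·90°
n=7: pose=(8,2,N); sL=15/13, sR=3/5; mL=-3/10, mR=111/130; mL+mR=36/65 → advance +1; mR−mL=15/13 → turn +1·90°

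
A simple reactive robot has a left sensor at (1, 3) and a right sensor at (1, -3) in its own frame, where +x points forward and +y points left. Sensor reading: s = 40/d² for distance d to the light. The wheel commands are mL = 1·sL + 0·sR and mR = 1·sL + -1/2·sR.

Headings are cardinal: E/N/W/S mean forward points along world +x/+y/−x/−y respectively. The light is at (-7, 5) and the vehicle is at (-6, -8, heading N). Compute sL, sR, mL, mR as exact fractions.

10/37 1/4 10/37 43/296

left sensor world pos  = (-9, -7); dL² = 148
right sensor world pos = (-3, -7); dR² = 160
sL = 40/148 = 10/37
sR = 40/160 = 1/4
mL = 1·sL + 0·sR = 10/37
mR = 1·sL + -1/2·sR = 43/296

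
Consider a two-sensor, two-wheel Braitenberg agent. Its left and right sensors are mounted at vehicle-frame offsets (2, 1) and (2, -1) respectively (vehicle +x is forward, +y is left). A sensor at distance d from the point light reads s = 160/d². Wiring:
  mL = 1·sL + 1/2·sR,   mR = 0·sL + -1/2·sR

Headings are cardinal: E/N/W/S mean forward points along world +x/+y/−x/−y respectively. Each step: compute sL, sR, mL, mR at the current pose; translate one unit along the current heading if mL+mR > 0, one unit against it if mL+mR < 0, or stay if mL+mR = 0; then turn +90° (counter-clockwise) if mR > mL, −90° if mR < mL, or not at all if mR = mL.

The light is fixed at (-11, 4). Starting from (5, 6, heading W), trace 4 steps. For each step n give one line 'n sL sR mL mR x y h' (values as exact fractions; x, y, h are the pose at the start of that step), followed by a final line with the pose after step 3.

0 160/197 32/41 9712/8077 -16/41 5 6 W
1 40/53 10/17 945/901 -5/17 4 6 N
2 32/61 160/293 14256/17873 -80/293 4 7 E
3 16/29 80/113 2968/3277 -40/113 5 7 S
final 5 6 W

n=0: pose=(5,6,W); sL=160/197, sR=32/41; mL=9712/8077, mR=-16/41; mL+mR=160/197 → advance +1; mR−mL=-12864/8077 → turn -1·90°
n=1: pose=(4,6,N); sL=40/53, sR=10/17; mL=945/901, mR=-5/17; mL+mR=40/53 → advance +1; mR−mL=-1210/901 → turn -1·90°
n=2: pose=(4,7,E); sL=32/61, sR=160/293; mL=14256/17873, mR=-80/293; mL+mR=32/61 → advance +1; mR−mL=-19136/17873 → turn -1·90°
n=3: pose=(5,7,S); sL=16/29, sR=80/113; mL=2968/3277, mR=-40/113; mL+mR=16/29 → advance +1; mR−mL=-4128/3277 → turn -1·90°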